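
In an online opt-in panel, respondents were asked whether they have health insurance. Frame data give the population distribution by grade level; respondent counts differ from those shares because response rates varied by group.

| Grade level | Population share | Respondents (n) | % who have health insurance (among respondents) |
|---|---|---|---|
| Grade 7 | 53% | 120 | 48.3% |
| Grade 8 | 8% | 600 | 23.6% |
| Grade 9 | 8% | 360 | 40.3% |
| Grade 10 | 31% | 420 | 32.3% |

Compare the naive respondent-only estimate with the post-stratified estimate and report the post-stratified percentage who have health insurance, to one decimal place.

40.7%

Unadjusted (pooled respondent) estimate weights by respondent counts:
  (120/1500)×48.3 + (600/1500)×23.6 + (360/1500)×40.3 + (420/1500)×32.3 = 32.02%
Post-stratifying to population shares instead:
  0.53×48.3 + 0.08×23.6 + 0.08×40.3 + 0.31×32.3 = 40.724%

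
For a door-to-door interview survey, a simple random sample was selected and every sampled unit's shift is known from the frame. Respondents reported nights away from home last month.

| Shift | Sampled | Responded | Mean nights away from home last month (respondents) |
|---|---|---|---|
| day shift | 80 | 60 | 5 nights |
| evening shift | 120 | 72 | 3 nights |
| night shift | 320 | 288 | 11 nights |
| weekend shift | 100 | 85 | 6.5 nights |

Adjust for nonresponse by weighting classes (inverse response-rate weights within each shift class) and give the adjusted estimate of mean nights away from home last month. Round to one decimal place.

Response rates by class: day shift 60/80 = 75%, evening shift 72/120 = 60%, night shift 288/320 = 90%, weekend shift 85/100 = 85%.
With weight = n_sampled/n_responded per class, the weighted class total is n_sampled:
  day shift: 80 × 5 = 400
  evening shift: 120 × 3 = 360
  night shift: 320 × 11 = 3520
  weekend shift: 100 × 6.5 = 650
Adjusted estimate = 4930 / 620 = 7.95161 → 8.0.

8.0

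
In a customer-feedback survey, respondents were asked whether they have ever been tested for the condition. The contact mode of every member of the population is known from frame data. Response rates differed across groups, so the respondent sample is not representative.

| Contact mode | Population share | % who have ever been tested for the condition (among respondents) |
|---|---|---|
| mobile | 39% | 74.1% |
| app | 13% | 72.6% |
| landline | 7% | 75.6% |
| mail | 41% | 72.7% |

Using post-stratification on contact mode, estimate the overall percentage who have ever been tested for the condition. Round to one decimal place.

73.4%

Post-stratification weights by population share, not respondent share:
  mobile: 0.39 × 74.1 = 28.899
  app: 0.13 × 72.6 = 9.438
  landline: 0.07 × 75.6 = 5.292
  mail: 0.41 × 72.7 = 29.807
Post-stratified estimate = 73.436 → 73.4%.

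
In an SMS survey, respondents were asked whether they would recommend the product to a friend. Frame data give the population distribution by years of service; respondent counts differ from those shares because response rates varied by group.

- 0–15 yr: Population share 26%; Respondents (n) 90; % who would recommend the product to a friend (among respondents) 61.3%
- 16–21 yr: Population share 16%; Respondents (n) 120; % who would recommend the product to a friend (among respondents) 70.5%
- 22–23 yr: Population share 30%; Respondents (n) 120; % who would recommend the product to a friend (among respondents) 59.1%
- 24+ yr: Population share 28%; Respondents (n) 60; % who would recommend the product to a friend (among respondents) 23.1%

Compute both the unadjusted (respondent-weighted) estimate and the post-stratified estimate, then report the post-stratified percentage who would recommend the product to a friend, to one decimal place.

Unadjusted (pooled respondent) estimate weights by respondent counts:
  (90/390)×61.3 + (120/390)×70.5 + (120/390)×59.1 + (60/390)×23.1 = 57.5769%
Reweighting by population years of service shares:
  0.26×61.3 + 0.16×70.5 + 0.3×59.1 + 0.28×23.1 = 51.416%

51.4%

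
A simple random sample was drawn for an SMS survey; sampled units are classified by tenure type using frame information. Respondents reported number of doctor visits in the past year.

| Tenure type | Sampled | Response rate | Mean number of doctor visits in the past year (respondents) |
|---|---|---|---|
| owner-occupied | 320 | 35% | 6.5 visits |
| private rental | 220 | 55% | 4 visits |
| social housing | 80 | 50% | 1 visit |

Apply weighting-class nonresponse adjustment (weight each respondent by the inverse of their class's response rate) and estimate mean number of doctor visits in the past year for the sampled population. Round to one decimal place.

With weight = n_sampled/n_responded per class, the weighted class total is n_sampled:
  owner-occupied: 320 × 6.5 = 2080
  private rental: 220 × 4 = 880
  social housing: 80 × 1 = 80
Adjusted estimate = 3040 / 620 = 4.90323 → 4.9.

4.9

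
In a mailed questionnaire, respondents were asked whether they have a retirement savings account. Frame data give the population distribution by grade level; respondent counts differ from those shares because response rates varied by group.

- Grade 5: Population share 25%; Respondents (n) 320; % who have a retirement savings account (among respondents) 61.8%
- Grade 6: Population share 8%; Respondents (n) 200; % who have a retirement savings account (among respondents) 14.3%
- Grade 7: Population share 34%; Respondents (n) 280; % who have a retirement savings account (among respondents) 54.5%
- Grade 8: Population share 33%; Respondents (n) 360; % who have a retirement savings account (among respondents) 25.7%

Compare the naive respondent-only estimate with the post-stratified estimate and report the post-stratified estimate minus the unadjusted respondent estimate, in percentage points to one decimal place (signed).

+3.0 percentage points

Naive respondent-only estimate (weights = respondent counts):
  (320/1160)×61.8 + (200/1160)×14.3 + (280/1160)×54.5 + (360/1160)×25.7 = 40.6448%
Post-stratifying to population shares instead:
  0.25×61.8 + 0.08×14.3 + 0.34×54.5 + 0.33×25.7 = 43.605%
Difference = 43.605 − 40.6448 = 2.9602 pp.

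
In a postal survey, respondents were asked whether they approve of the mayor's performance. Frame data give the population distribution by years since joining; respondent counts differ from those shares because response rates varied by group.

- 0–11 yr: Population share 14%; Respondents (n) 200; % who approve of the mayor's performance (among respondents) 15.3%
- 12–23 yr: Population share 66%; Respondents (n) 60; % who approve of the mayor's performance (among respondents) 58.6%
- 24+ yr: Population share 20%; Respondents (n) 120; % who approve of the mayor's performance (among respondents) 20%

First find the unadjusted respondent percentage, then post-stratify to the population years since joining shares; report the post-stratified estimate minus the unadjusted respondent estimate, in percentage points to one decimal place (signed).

+21.2 percentage points

Without adjustment, the pooled respondent share is:
  (200/380)×15.3 + (60/380)×58.6 + (120/380)×20 = 23.6211%
Post-stratified estimate weights by population shares:
  0.14×15.3 + 0.66×58.6 + 0.2×20 = 44.818%
Difference = 44.818 − 23.6211 = 21.1969 pp.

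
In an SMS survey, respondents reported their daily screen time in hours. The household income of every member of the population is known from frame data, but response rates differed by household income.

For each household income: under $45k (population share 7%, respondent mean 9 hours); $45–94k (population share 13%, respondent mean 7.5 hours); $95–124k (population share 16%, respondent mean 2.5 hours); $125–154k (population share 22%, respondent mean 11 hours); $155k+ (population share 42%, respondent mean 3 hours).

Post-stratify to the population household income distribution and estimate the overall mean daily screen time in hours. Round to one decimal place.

5.7

Each cell contributes population-share × respondent value:
  under $45k: 0.07 × 9 = 0.63
  $45–94k: 0.13 × 7.5 = 0.975
  $95–124k: 0.16 × 2.5 = 0.4
  $125–154k: 0.22 × 11 = 2.42
  $155k+: 0.42 × 3 = 1.26
Post-stratified estimate = 5.685 → 5.7.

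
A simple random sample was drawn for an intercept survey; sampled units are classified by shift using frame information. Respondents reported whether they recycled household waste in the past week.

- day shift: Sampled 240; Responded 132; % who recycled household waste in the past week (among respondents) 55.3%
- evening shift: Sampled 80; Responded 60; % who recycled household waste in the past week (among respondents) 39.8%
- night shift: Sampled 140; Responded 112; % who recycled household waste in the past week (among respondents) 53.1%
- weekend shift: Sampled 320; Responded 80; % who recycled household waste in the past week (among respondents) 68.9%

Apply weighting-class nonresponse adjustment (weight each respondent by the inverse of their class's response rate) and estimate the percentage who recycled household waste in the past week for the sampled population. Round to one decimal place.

Class response rates: day shift 132/240 = 55%, evening shift 60/80 = 75%, night shift 112/140 = 80%, weekend shift 80/320 = 25%.
Weighting each respondent by the inverse class response rate inflates each class back to its sampled size, so the class weight is n_sampled:
  day shift: 240 × 55.3 = 13,272
  evening shift: 80 × 39.8 = 3184
  night shift: 140 × 53.1 = 7434
  weekend shift: 320 × 68.9 = 22,048
Adjusted estimate = 45,938 / 780 = 58.8949 → 58.9%.

58.9%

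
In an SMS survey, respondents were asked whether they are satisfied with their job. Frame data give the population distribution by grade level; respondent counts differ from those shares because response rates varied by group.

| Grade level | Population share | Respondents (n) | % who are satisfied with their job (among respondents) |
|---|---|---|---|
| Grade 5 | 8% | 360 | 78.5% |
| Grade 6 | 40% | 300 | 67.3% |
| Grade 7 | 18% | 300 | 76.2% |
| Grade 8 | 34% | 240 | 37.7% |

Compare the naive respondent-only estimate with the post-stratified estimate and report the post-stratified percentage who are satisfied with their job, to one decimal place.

Without adjustment, the pooled respondent share is:
  (360/1200)×78.5 + (300/1200)×67.3 + (300/1200)×76.2 + (240/1200)×37.7 = 66.965%
Reweighting by population grade level shares:
  0.08×78.5 + 0.4×67.3 + 0.18×76.2 + 0.34×37.7 = 59.734%

59.7%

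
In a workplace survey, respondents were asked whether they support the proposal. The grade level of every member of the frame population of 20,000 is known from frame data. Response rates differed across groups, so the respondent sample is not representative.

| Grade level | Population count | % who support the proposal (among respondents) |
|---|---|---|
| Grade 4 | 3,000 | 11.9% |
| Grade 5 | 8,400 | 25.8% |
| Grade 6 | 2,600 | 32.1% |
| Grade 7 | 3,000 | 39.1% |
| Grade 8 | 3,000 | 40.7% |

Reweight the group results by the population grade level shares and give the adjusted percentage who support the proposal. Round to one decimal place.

28.8%

Post-stratification weights by population share, not respondent share:
  Grade 4: (3,000/20,000) × 11.9 = 1.785
  Grade 5: (8,400/20,000) × 25.8 = 10.836
  Grade 6: (2,600/20,000) × 32.1 = 4.173
  Grade 7: (3,000/20,000) × 39.1 = 5.865
  Grade 8: (3,000/20,000) × 40.7 = 6.105
Post-stratified estimate = 28.764 → 28.8%.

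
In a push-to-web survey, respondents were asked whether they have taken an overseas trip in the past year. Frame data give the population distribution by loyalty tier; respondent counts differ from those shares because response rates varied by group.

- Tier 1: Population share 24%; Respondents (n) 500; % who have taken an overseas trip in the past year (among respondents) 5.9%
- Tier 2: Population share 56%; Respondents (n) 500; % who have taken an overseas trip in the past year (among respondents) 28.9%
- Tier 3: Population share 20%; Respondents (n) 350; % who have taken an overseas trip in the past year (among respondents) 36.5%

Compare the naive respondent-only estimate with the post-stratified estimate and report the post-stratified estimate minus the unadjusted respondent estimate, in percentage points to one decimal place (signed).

+2.5 percentage points

Unadjusted (pooled respondent) estimate weights by respondent counts:
  (500/1350)×5.9 + (500/1350)×28.9 + (350/1350)×36.5 = 22.3519%
Post-stratifying to population shares instead:
  0.24×5.9 + 0.56×28.9 + 0.2×36.5 = 24.9%
Difference = 24.9 − 22.3519 = 2.5481 pp.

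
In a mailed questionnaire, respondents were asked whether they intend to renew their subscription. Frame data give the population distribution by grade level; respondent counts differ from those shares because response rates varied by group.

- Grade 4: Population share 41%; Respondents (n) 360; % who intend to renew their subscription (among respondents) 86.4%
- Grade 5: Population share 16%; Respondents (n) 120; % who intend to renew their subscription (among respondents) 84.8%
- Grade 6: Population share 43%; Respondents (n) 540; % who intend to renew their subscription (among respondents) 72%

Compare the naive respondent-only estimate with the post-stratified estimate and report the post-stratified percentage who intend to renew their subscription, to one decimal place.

80.0%

Naive respondent-only estimate (weights = respondent counts):
  (360/1020)×86.4 + (120/1020)×84.8 + (540/1020)×72 = 78.5882%
Reweighting by population grade level shares:
  0.41×86.4 + 0.16×84.8 + 0.43×72 = 79.952%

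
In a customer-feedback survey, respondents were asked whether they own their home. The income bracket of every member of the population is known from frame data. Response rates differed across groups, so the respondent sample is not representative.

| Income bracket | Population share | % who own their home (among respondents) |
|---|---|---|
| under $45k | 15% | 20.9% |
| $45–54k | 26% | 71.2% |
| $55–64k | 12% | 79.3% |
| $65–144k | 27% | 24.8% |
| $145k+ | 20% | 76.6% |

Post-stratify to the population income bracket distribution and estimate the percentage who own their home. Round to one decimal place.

Weight each group's respondent value by its population share:
  under $45k: 0.15 × 20.9 = 3.135
  $45–54k: 0.26 × 71.2 = 18.512
  $55–64k: 0.12 × 79.3 = 9.516
  $65–144k: 0.27 × 24.8 = 6.696
  $145k+: 0.2 × 76.6 = 15.32
Post-stratified estimate = 53.179 → 53.2%.

53.2%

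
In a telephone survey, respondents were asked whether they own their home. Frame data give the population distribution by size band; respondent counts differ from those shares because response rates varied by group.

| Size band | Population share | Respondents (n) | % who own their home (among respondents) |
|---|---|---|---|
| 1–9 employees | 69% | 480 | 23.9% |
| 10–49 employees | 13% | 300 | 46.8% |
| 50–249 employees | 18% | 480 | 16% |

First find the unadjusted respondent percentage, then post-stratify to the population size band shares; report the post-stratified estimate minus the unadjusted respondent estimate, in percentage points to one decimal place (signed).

Without adjustment, the pooled respondent share is:
  (480/1260)×23.9 + (300/1260)×46.8 + (480/1260)×16 = 26.3429%
Post-stratified estimate weights by population shares:
  0.69×23.9 + 0.13×46.8 + 0.18×16 = 25.455%
Difference = 25.455 − 26.3429 = -0.8879 pp.

-0.9 percentage points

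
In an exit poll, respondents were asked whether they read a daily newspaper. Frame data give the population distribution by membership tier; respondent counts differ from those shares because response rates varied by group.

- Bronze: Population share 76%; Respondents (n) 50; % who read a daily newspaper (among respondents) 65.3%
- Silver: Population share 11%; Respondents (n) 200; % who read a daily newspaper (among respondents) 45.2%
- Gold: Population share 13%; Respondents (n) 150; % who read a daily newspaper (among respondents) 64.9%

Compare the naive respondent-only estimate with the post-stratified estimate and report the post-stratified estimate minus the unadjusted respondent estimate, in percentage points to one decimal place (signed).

Without adjustment, the pooled respondent share is:
  (50/400)×65.3 + (200/400)×45.2 + (150/400)×64.9 = 55.1%
Post-stratifying to population shares instead:
  0.76×65.3 + 0.11×45.2 + 0.13×64.9 = 63.037%
Difference = 63.037 − 55.1 = 7.937 pp.

+7.9 percentage points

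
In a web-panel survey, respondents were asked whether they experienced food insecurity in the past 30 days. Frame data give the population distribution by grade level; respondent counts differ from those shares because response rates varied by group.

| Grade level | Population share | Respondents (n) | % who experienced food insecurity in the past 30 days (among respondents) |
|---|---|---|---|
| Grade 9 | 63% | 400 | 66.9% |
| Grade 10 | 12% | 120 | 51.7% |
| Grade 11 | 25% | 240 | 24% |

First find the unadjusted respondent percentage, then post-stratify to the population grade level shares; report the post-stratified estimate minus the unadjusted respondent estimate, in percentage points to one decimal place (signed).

Naive respondent-only estimate (weights = respondent counts):
  (400/760)×66.9 + (120/760)×51.7 + (240/760)×24 = 50.9526%
Reweighting by population grade level shares:
  0.63×66.9 + 0.12×51.7 + 0.25×24 = 54.351%
Difference = 54.351 − 50.9526 = 3.3984 pp.

+3.4 percentage points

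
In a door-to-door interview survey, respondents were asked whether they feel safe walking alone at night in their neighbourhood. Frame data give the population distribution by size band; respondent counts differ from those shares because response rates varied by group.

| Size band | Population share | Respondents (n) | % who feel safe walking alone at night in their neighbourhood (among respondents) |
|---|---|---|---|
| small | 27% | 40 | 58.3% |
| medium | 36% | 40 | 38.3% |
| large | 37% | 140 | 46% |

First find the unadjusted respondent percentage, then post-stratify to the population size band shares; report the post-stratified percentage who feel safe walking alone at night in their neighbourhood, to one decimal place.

Naive respondent-only estimate (weights = respondent counts):
  (40/220)×58.3 + (40/220)×38.3 + (140/220)×46 = 46.8364%
Reweighting by population size band shares:
  0.27×58.3 + 0.36×38.3 + 0.37×46 = 46.549%

46.5%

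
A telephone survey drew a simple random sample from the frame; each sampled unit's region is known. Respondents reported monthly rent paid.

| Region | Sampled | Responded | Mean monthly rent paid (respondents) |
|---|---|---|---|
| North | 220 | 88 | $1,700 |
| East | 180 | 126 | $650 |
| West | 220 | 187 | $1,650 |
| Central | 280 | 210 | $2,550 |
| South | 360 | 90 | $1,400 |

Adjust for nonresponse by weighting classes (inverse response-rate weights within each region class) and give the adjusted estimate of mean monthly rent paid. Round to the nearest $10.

Class response rates: North 88/220 = 40%, East 126/180 = 70%, West 187/220 = 85%, Central 210/280 = 75%, South 90/360 = 25%.
Weighting each respondent by the inverse class response rate inflates each class back to its sampled size, so the class weight is n_sampled:
  North: 220 × 1700 = 374,000
  East: 180 × 650 = 117,000
  West: 220 × 1650 = 363,000
  Central: 280 × 2550 = 714,000
  South: 360 × 1400 = 504,000
Adjusted estimate = 2,072,000 / 1,260 = 1644.44 → $1,640.

$1,640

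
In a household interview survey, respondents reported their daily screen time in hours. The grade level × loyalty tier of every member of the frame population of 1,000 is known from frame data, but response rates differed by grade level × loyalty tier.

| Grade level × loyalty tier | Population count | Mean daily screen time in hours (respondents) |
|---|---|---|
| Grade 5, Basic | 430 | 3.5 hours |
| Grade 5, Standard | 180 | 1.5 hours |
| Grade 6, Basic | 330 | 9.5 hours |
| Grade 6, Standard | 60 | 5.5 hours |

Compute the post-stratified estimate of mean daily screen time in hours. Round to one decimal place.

5.2

Each cell contributes population-share × respondent value:
  Grade 5, Basic: (430/1,000) × 3.5 = 1.505
  Grade 5, Standard: (180/1,000) × 1.5 = 0.27
  Grade 6, Basic: (330/1,000) × 9.5 = 3.135
  Grade 6, Standard: (60/1,000) × 5.5 = 0.33
Post-stratified estimate = 5.24 → 5.2.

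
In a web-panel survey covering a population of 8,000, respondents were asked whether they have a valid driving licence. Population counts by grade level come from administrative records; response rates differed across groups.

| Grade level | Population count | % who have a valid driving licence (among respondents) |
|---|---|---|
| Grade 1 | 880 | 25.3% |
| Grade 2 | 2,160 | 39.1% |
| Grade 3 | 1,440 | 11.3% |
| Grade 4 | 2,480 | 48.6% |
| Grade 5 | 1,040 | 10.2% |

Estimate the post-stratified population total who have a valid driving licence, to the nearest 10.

Apply each group's respondent rate to its population count:
  Grade 1: 880 × 25.3% = 222.64
  Grade 2: 2,160 × 39.1% = 844.56
  Grade 3: 1,440 × 11.3% = 162.72
  Grade 4: 2,480 × 48.6% = 1205.28
  Grade 5: 1,040 × 10.2% = 106.08
Estimated total = 2541.28 → 2,540.

2,540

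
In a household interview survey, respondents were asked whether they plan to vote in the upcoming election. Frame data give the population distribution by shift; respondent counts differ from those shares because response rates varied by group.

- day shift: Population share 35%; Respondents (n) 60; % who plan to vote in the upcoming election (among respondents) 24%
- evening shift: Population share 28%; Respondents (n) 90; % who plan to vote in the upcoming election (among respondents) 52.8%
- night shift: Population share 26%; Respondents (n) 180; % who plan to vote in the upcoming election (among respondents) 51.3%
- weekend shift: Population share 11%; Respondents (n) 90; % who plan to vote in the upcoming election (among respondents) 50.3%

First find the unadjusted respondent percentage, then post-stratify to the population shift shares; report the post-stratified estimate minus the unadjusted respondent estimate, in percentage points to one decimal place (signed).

Without adjustment, the pooled respondent share is:
  (60/420)×24 + (90/420)×52.8 + (180/420)×51.3 + (90/420)×50.3 = 47.5071%
Post-stratified estimate weights by population shares:
  0.35×24 + 0.28×52.8 + 0.26×51.3 + 0.11×50.3 = 42.055%
Difference = 42.055 − 47.5071 = -5.4521 pp.

-5.5 percentage points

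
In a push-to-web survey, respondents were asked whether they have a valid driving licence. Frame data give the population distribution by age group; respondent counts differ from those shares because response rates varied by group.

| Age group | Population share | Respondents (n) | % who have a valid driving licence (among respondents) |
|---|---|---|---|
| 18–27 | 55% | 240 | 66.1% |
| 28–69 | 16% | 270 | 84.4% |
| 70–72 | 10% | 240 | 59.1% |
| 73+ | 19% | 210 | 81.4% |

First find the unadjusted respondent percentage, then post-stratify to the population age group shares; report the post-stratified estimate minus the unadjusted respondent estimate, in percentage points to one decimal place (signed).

Without adjustment, the pooled respondent share is:
  (240/960)×66.1 + (270/960)×84.4 + (240/960)×59.1 + (210/960)×81.4 = 72.8438%
Reweighting by population age group shares:
  0.55×66.1 + 0.16×84.4 + 0.1×59.1 + 0.19×81.4 = 71.235%
Difference = 71.235 − 72.8438 = -1.6088 pp.

-1.6 percentage points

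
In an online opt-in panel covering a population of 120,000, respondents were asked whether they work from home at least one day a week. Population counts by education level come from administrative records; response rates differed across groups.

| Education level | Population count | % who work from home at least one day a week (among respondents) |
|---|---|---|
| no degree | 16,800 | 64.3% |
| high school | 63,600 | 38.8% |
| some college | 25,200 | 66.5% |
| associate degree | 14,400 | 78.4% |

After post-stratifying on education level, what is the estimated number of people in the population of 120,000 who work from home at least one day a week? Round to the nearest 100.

63,500

Estimated count per cell = population count × respondent percentage:
  no degree: 16,800 × 64.3% = 10802.4
  high school: 63,600 × 38.8% = 24676.8
  some college: 25,200 × 66.5% = 16,758
  associate degree: 14,400 × 78.4% = 11289.6
Estimated total = 63526.8 → 63,500.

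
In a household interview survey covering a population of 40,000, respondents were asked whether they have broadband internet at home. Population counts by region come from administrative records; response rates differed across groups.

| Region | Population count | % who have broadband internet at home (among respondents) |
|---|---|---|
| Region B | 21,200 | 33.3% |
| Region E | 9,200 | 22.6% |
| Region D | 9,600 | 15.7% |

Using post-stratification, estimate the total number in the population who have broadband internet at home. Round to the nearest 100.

Apply each group's respondent rate to its population count:
  Region B: 21,200 × 33.3% = 7059.6
  Region E: 9,200 × 22.6% = 2079.2
  Region D: 9,600 × 15.7% = 1507.2
Estimated total = 10,646 → 10,600.

10,600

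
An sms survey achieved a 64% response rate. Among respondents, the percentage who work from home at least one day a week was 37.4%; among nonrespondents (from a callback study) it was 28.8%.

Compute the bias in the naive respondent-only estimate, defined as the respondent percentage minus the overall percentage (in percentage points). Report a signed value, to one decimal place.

+3.1 percentage points

Nonresponse fraction = 1 − 0.64 = 0.36.
Bias = (nonresponse fraction) × (respondent percentage − nonrespondent percentage)
     = 0.36 × (37.4 − 28.8) = 0.36 × 8.6 = 3.096.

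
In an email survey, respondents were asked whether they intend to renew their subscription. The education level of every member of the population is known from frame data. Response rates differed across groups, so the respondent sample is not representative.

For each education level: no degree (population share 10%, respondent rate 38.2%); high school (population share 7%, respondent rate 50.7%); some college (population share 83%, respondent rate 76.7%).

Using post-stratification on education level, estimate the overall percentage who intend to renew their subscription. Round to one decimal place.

71.0%

Weight each group's respondent value by its population share:
  no degree: 0.1 × 38.2 = 3.82
  high school: 0.07 × 50.7 = 3.549
  some college: 0.83 × 76.7 = 63.661
Post-stratified estimate = 71.03 → 71.0%.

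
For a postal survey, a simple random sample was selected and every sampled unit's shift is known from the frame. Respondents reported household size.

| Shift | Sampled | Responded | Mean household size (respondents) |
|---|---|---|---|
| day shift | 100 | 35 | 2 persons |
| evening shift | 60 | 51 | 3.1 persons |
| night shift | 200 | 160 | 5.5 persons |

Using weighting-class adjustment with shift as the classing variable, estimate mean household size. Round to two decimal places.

Response rates by class: day shift 35/100 = 35%, evening shift 51/60 = 85%, night shift 160/200 = 80%.
Weighting each respondent by the inverse class response rate inflates each class back to its sampled size, so the class weight is n_sampled:
  day shift: 100 × 2 = 200
  evening shift: 60 × 3.1 = 186
  night shift: 200 × 5.5 = 1100
Adjusted estimate = 1486 / 360 = 4.12778 → 4.13.

4.13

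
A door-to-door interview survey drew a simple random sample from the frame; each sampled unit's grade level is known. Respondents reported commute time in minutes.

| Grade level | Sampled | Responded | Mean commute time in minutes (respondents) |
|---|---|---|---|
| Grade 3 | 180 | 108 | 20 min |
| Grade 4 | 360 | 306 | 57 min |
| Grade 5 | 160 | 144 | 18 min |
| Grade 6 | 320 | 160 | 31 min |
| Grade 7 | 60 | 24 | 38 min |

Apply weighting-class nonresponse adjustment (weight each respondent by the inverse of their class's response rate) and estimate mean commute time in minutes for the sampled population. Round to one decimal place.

Response rates by class: Grade 3 108/180 = 60%, Grade 4 306/360 = 85%, Grade 5 144/160 = 90%, Grade 6 160/320 = 50%, Grade 7 24/60 = 40%.
Inverse-response-rate weighting restores each class to its sampled count, so class totals weight by n_sampled:
  Grade 3: 180 × 20 = 3600
  Grade 4: 360 × 57 = 20,520
  Grade 5: 160 × 18 = 2880
  Grade 6: 320 × 31 = 9920
  Grade 7: 60 × 38 = 2280
Adjusted estimate = 39,200 / 1,080 = 36.2963 → 36.3.

36.3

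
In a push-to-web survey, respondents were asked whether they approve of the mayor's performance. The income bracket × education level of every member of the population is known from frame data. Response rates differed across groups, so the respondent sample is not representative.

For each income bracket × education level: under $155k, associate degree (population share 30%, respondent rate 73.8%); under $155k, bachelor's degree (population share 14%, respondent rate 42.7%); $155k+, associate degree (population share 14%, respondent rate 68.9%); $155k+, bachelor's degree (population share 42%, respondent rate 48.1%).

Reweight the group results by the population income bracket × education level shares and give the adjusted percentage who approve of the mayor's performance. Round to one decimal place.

Each cell contributes population-share × respondent value:
  under $155k, associate degree: 0.3 × 73.8 = 22.14
  under $155k, bachelor's degree: 0.14 × 42.7 = 5.978
  $155k+, associate degree: 0.14 × 68.9 = 9.646
  $155k+, bachelor's degree: 0.42 × 48.1 = 20.202
Post-stratified estimate = 57.966 → 58.0%.

58.0%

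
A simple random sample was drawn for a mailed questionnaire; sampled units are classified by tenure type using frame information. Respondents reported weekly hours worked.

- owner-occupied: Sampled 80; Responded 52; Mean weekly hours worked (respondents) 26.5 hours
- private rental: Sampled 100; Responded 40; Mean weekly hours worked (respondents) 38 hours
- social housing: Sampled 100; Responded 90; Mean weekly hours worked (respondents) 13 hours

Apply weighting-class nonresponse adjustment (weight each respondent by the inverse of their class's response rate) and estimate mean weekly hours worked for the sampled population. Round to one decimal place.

Response rates by class: owner-occupied 52/80 = 65%, private rental 40/100 = 40%, social housing 90/100 = 90%.
Each respondent's weight = sampled/responded in their class; summing within a class gives n_sampled, so:
  owner-occupied: 80 × 26.5 = 2120
  private rental: 100 × 38 = 3800
  social housing: 100 × 13 = 1300
Adjusted estimate = 7220 / 280 = 25.7857 → 25.8.

25.8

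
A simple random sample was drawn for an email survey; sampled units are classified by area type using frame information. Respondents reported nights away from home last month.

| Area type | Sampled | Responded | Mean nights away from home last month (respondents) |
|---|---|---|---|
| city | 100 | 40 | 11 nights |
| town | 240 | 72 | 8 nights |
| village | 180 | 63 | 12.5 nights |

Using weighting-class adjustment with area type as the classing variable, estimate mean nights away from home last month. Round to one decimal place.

10.1

Response rates by class: city 40/100 = 40%, town 72/240 = 30%, village 63/180 = 35%.
Inverse-response-rate weighting restores each class to its sampled count, so class totals weight by n_sampled:
  city: 100 × 11 = 1100
  town: 240 × 8 = 1920
  village: 180 × 12.5 = 2250
Adjusted estimate = 5270 / 520 = 10.1346 → 10.1.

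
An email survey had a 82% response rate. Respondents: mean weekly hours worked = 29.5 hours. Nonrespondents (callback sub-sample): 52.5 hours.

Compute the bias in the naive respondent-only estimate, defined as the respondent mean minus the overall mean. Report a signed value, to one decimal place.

Nonresponse fraction = 1 − 0.82 = 0.18.
Bias = (nonresponse fraction) × (respondent mean − nonrespondent mean)
     = 0.18 × (29.5 − 52.5) = 0.18 × -23 = -4.14.

-4.1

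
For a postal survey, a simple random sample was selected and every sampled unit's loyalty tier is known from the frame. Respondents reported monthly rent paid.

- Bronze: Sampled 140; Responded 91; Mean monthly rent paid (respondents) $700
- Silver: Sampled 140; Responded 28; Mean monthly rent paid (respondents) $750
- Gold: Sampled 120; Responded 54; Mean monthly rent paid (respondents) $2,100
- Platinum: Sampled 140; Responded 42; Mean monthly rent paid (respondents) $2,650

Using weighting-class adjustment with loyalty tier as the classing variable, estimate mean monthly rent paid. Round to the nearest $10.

$1,530

Response rates by class: Bronze 91/140 = 65%, Silver 28/140 = 20%, Gold 54/120 = 45%, Platinum 42/140 = 30%.
Weighting each respondent by the inverse class response rate inflates each class back to its sampled size, so the class weight is n_sampled:
  Bronze: 140 × 700 = 98,000
  Silver: 140 × 750 = 105,000
  Gold: 120 × 2100 = 252,000
  Platinum: 140 × 2650 = 371,000
Adjusted estimate = 826,000 / 540 = 1529.63 → $1,530.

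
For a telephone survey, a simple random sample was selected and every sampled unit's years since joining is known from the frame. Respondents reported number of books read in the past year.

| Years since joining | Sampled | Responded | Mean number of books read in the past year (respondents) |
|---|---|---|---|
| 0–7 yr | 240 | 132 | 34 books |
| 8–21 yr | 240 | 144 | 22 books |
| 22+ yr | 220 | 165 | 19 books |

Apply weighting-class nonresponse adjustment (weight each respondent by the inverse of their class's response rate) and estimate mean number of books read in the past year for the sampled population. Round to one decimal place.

Response rates by class: 0–7 yr 132/240 = 55%, 8–21 yr 144/240 = 60%, 22+ yr 165/220 = 75%.
Inverse-response-rate weighting restores each class to its sampled count, so class totals weight by n_sampled:
  0–7 yr: 240 × 34 = 8160
  8–21 yr: 240 × 22 = 5280
  22+ yr: 220 × 19 = 4180
Adjusted estimate = 17,620 / 700 = 25.1714 → 25.2.

25.2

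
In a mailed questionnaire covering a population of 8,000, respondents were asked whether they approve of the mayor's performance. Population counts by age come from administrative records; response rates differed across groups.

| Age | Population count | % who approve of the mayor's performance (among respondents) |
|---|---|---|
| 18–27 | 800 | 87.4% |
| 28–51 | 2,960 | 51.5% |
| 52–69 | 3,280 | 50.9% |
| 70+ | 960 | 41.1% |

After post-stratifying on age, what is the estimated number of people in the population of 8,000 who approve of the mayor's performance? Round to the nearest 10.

4,290

Each cell contributes its population count × the respondent rate:
  18–27: 800 × 87.4% = 699.2
  28–51: 2,960 × 51.5% = 1524.4
  52–69: 3,280 × 50.9% = 1669.52
  70+: 960 × 41.1% = 394.56
Estimated total = 4287.68 → 4,290.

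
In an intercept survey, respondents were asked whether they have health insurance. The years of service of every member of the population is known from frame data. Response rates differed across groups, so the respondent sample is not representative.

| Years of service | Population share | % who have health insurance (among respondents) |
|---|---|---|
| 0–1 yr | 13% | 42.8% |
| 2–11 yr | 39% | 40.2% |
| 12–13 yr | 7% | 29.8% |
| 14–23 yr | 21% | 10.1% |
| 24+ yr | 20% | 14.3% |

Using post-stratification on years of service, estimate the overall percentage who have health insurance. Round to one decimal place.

28.3%

Post-stratification weights by population share, not respondent share:
  0–1 yr: 0.13 × 42.8 = 5.564
  2–11 yr: 0.39 × 40.2 = 15.678
  12–13 yr: 0.07 × 29.8 = 2.086
  14–23 yr: 0.21 × 10.1 = 2.121
  24+ yr: 0.2 × 14.3 = 2.86
Post-stratified estimate = 28.309 → 28.3%.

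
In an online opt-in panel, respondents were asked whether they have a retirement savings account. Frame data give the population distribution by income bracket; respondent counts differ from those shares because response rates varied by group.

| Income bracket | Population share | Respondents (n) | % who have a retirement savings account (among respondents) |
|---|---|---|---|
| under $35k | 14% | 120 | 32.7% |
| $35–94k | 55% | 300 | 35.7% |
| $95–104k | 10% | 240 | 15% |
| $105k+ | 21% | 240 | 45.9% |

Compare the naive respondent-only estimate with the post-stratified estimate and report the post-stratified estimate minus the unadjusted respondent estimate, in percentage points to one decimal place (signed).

Naive respondent-only estimate (weights = respondent counts):
  (120/900)×32.7 + (300/900)×35.7 + (240/900)×15 + (240/900)×45.9 = 32.5%
Post-stratified estimate weights by population shares:
  0.14×32.7 + 0.55×35.7 + 0.1×15 + 0.21×45.9 = 35.352%
Difference = 35.352 − 32.5 = 2.852 pp.

+2.9 percentage points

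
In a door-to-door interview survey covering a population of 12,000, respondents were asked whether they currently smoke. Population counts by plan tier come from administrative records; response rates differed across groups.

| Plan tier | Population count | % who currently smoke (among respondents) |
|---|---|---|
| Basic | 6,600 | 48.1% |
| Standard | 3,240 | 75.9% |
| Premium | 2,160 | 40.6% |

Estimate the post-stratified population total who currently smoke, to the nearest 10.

6,510

Each cell contributes its population count × the respondent rate:
  Basic: 6,600 × 48.1% = 3174.6
  Standard: 3,240 × 75.9% = 2459.16
  Premium: 2,160 × 40.6% = 876.96
Estimated total = 6510.72 → 6,510.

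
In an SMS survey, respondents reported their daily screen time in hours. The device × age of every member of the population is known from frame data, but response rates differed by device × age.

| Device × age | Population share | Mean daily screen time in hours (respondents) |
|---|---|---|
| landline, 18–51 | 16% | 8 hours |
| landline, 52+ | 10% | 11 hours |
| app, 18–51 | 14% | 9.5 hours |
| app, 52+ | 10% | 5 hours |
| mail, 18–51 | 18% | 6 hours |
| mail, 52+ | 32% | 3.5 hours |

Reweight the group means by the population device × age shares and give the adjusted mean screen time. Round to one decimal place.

Reweight to the known device × age distribution:
  landline, 18–51: 0.16 × 8 = 1.28
  landline, 52+: 0.1 × 11 = 1.1
  app, 18–51: 0.14 × 9.5 = 1.33
  app, 52+: 0.1 × 5 = 0.5
  mail, 18–51: 0.18 × 6 = 1.08
  mail, 52+: 0.32 × 3.5 = 1.12
Post-stratified estimate = 6.41 → 6.4.

6.4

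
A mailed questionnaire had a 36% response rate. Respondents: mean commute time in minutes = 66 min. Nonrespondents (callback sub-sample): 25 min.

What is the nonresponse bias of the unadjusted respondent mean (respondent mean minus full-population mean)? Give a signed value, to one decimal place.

Nonresponse fraction = 1 − 0.36 = 0.64.
Bias = (nonresponse fraction) × (respondent mean − nonrespondent mean)
     = 0.64 × (66 − 25) = 0.64 × 41 = 26.24.

+26.2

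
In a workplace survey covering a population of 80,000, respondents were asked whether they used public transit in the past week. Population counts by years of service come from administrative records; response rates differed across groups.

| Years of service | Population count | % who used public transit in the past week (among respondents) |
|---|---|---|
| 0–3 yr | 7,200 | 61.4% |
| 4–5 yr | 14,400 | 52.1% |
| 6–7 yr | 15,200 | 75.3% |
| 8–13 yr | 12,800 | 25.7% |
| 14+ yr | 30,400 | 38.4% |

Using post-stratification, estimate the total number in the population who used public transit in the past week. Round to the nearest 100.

Estimated count per cell = population count × respondent percentage:
  0–3 yr: 7,200 × 61.4% = 4420.8
  4–5 yr: 14,400 × 52.1% = 7502.4
  6–7 yr: 15,200 × 75.3% = 11445.6
  8–13 yr: 12,800 × 25.7% = 3289.6
  14+ yr: 30,400 × 38.4% = 11673.6
Estimated total = 38,332 → 38,300.

38,300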